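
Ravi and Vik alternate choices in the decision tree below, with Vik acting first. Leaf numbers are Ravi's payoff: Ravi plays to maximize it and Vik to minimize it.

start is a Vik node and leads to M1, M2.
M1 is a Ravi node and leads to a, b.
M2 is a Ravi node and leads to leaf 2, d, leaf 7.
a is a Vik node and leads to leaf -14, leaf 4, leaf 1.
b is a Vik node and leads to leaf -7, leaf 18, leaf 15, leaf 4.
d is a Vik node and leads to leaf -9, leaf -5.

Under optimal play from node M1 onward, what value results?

-7

a (Vik): min(-14, 4, 1) = -14
b (Vik): min(-7, 18, 15, 4) = -7
M1 (Ravi): max(-14, -7) = -7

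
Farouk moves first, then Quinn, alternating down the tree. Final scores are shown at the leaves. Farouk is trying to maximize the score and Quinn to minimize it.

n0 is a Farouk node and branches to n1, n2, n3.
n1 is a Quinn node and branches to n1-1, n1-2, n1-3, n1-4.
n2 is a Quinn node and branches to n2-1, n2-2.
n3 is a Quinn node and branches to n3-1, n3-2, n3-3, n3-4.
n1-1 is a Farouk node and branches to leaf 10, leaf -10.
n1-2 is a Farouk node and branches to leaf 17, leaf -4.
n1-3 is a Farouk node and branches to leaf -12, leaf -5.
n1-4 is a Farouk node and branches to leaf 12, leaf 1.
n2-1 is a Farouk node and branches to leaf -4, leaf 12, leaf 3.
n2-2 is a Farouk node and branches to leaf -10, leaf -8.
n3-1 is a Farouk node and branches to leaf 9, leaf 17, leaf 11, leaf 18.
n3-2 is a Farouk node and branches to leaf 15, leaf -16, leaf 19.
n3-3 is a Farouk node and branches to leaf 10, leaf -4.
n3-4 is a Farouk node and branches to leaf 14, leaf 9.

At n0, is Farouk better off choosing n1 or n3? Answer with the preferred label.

n1-1 (Farouk): max(10, -10) = 10
n1-2 (Farouk): max(17, -4) = 17
n1-3 (Farouk): max(-12, -5) = -5
n1-4 (Farouk): max(12, 1) = 12
n1 (Quinn): min(10, 17, -5, 12) = -5
n3-1 (Farouk): max(9, 17, 11, 18) = 18
n3-2 (Farouk): max(15, -16, 19) = 19
n3-3 (Farouk): max(10, -4) = 10
n3-4 (Farouk): max(14, 9) = 14
n3 (Quinn): min(18, 19, 10, 14) = 10
Farouk prefers the higher value; n1=-5, n3=10. n3 is better since 10 > -5.

n3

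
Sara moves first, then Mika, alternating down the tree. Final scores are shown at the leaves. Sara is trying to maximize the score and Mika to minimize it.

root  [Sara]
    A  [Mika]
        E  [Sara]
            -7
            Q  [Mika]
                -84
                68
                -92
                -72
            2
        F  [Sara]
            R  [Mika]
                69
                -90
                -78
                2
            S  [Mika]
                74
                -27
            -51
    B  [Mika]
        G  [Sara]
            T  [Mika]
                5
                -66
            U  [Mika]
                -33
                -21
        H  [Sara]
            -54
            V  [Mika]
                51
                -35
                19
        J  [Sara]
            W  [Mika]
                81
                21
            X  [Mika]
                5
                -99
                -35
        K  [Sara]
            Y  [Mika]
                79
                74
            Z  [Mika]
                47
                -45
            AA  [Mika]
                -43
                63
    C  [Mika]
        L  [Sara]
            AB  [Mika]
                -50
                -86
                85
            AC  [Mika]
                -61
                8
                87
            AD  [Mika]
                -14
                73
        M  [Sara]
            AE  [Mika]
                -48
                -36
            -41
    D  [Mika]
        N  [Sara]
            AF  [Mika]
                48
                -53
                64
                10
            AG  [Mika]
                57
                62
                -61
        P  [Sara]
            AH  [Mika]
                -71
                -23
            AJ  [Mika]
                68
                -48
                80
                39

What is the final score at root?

Q (Mika): min(-84, 68, -92, -72) = -92
E (Sara): max(-7, -92, 2) = 2
R (Mika): min(69, -90, -78, 2) = -90
S (Mika): min(74, -27) = -27
F (Sara): max(-90, -27, -51) = -27
A (Mika): min(2, -27) = -27
T (Mika): min(5, -66) = -66
U (Mika): min(-33, -21) = -33
G (Sara): max(-66, -33) = -33
V (Mika): min(51, -35, 19) = -35
H (Sara): max(-54, -35) = -35
W (Mika): min(81, 21) = 21
X (Mika): min(5, -99, -35) = -99
J (Sara): max(21, -99) = 21
Y (Mika): min(79, 74) = 74
Z (Mika): min(47, -45) = -45
AA (Mika): min(-43, 63) = -43
K (Sara): max(74, -45, -43) = 74
B (Mika): min(-33, -35, 21, 74) = -35
AB (Mika): min(-50, -86, 85) = -86
AC (Mika): min(-61, 8, 87) = -61
AD (Mika): min(-14, 73) = -14
L (Sara): max(-86, -61, -14) = -14
AE (Mika): min(-48, -36) = -48
M (Sara): max(-48, -41) = -41
C (Mika): min(-14, -41) = -41
AF (Mika): min(48, -53, 64, 10) = -53
AG (Mika): min(57, 62, -61) = -61
N (Sara): max(-53, -61) = -53
AH (Mika): min(-71, -23) = -71
AJ (Mika): min(68, -48, 80, 39) = -48
P (Sara): max(-71, -48) = -48
D (Mika): min(-53, -48) = -53
root (Sara): max(-27, -35, -41, -53) = -27

-27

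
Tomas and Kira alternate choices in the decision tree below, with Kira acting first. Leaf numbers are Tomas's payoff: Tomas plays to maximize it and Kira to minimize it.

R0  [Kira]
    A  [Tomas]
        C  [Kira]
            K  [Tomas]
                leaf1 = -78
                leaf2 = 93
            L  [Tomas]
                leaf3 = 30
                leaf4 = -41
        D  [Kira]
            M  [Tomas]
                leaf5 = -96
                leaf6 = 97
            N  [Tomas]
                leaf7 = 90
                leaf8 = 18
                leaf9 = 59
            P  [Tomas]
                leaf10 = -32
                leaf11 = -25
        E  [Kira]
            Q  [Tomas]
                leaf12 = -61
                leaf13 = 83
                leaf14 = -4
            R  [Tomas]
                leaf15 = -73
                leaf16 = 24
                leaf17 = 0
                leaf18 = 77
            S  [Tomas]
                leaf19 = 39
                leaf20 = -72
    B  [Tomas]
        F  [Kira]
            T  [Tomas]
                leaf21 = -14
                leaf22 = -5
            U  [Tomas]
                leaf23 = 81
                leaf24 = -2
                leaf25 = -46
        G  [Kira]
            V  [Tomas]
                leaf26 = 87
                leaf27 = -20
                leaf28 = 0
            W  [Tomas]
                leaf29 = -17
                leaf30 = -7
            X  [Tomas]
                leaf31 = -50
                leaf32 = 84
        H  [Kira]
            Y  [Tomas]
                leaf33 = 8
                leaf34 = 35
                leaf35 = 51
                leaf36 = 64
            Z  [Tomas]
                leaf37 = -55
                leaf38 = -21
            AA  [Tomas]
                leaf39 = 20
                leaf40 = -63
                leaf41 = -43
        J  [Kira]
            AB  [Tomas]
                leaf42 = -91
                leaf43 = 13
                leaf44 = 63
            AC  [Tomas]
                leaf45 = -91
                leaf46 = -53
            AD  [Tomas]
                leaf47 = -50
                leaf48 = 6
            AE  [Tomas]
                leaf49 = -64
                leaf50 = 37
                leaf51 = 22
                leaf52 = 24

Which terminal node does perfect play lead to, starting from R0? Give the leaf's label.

K (Tomas): max(-78, 93) = 93
L (Tomas): max(30, -41) = 30
C (Kira): min(93, 30) = 30
M (Tomas): max(-96, 97) = 97
N (Tomas): max(90, 18, 59) = 90
P (Tomas): max(-32, -25) = -25
D (Kira): min(97, 90, -25) = -25
Q (Tomas): max(-61, 83, -4) = 83
R (Tomas): max(-73, 24, 0, 77) = 77
S (Tomas): max(39, -72) = 39
E (Kira): min(83, 77, 39) = 39
A (Tomas): max(30, -25, 39) = 39
T (Tomas): max(-14, -5) = -5
U (Tomas): max(81, -2, -46) = 81
F (Kira): min(-5, 81) = -5
V (Tomas): max(87, -20, 0) = 87
W (Tomas): max(-17, -7) = -7
X (Tomas): max(-50, 84) = 84
G (Kira): min(87, -7, 84) = -7
Y (Tomas): max(8, 35, 51, 64) = 64
Z (Tomas): max(-55, -21) = -21
AA (Tomas): max(20, -63, -43) = 20
H (Kira): min(64, -21, 20) = -21
AB (Tomas): max(-91, 13, 63) = 63
AC (Tomas): max(-91, -53) = -53
AD (Tomas): max(-50, 6) = 6
AE (Tomas): max(-64, 37, 22, 24) = 37
J (Kira): min(63, -53, 6, 37) = -53
B (Tomas): max(-5, -7, -21, -53) = -5
R0 (Kira): min(39, -5) = -5
At R0, Kira picks B (lowest: -5).
At B, Tomas picks F (highest: -5).
At F, Kira picks T (lowest: -5).
At T, Tomas picks leaf22 (highest: -5).
Terminal value -5.

leaf22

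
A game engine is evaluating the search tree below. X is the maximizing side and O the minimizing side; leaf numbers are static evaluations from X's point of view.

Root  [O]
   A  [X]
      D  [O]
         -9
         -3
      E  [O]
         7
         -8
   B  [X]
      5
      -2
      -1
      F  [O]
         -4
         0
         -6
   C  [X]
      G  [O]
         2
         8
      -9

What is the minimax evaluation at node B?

F (O): min(-4, 0, -6) = -6
B (X): max(5, -2, -1, -6) = 5

5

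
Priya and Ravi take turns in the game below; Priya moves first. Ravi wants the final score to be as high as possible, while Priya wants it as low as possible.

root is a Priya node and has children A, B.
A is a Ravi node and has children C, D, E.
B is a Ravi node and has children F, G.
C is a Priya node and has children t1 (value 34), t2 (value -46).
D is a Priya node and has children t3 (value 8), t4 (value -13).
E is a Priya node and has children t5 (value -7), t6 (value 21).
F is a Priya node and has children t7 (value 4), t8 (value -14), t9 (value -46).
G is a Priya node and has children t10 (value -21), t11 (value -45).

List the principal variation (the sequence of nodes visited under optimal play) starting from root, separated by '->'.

C (Priya): min(34, -46) = -46
D (Priya): min(8, -13) = -13
E (Priya): min(-7, 21) = -7
A (Ravi): max(-46, -13, -7) = -7
F (Priya): min(4, -14, -46) = -46
G (Priya): min(-21, -45) = -45
B (Ravi): max(-46, -45) = -45
root (Priya): min(-7, -45) = -45
At root, Priya picks B (lowest: -45).
At B, Ravi picks G (highest: -45).
At G, Priya picks t11 (lowest: -45).
Terminal value -45.

root -> B -> G -> t11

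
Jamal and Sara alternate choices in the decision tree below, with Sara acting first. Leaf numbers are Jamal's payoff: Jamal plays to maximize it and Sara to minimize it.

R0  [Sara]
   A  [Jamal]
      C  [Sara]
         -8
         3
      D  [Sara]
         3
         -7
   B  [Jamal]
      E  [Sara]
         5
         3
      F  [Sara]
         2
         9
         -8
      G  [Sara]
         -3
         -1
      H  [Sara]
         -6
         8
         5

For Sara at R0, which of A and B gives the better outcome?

A

C (Sara): min(-8, 3) = -8
D (Sara): min(3, -7) = -7
A (Jamal): max(-8, -7) = -7
E (Sara): min(5, 3) = 3
F (Sara): min(2, 9, -8) = -8
G (Sara): min(-3, -1) = -3
H (Sara): min(-6, 8, 5) = -6
B (Jamal): max(3, -8, -3, -6) = 3
Sara prefers the lower value; A=-7, B=3. A is better since -7 < 3.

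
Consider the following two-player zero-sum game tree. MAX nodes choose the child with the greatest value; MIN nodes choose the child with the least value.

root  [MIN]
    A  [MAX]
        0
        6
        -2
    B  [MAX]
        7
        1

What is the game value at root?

A (MAX): max(0, 6, -2) = 6
B (MAX): max(7, 1) = 7
root (MIN): min(6, 7) = 6

6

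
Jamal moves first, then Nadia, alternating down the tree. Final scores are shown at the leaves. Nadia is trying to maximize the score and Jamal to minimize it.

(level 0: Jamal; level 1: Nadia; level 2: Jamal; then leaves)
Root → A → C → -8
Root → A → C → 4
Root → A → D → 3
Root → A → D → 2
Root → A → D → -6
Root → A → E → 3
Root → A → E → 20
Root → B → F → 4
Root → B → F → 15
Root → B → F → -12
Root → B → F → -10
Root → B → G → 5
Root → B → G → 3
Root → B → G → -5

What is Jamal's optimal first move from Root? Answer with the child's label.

C (Jamal): min(-8, 4) = -8
D (Jamal): min(3, 2, -6) = -6
E (Jamal): min(3, 20) = 3
A (Nadia): max(-8, -6, 3) = 3
F (Jamal): min(4, 15, -12, -10) = -12
G (Jamal): min(5, 3, -5) = -5
B (Nadia): max(-12, -5) = -5
Root (Jamal): min(3, -5) = -5
Jamal at Root wants the lowest of {A=3, B=-5}, so chooses B.

B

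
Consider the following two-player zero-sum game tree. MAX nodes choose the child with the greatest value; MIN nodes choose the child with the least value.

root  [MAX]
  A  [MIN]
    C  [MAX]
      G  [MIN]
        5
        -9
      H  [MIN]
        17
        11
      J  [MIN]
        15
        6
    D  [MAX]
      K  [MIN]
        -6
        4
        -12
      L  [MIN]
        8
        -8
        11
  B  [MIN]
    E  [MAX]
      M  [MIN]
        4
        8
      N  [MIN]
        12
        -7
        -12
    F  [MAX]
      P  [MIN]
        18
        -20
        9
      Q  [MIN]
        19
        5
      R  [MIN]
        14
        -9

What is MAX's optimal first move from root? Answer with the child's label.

B

G (MIN): min(5, -9) = -9
H (MIN): min(17, 11) = 11
J (MIN): min(15, 6) = 6
C (MAX): max(-9, 11, 6) = 11
K (MIN): min(-6, 4, -12) = -12
L (MIN): min(8, -8, 11) = -8
D (MAX): max(-12, -8) = -8
A (MIN): min(11, -8) = -8
M (MIN): min(4, 8) = 4
N (MIN): min(12, -7, -12) = -12
E (MAX): max(4, -12) = 4
P (MIN): min(18, -20, 9) = -20
Q (MIN): min(19, 5) = 5
R (MIN): min(14, -9) = -9
F (MAX): max(-20, 5, -9) = 5
B (MIN): min(4, 5) = 4
root (MAX): max(-8, 4) = 4
MAX at root wants the highest of {A=-8, B=4}, so chooses B.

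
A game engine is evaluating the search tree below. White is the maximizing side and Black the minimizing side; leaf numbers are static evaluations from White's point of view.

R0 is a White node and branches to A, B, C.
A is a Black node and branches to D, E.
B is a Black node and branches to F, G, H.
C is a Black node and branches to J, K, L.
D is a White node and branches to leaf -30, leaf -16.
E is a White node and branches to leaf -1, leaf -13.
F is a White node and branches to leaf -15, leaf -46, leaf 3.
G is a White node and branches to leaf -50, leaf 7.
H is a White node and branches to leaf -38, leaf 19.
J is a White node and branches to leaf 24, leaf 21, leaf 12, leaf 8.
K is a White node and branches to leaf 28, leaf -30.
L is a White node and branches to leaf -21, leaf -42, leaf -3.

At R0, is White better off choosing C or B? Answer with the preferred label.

B

J (White): max(24, 21, 12, 8) = 24
K (White): max(28, -30) = 28
L (White): max(-21, -42, -3) = -3
C (Black): min(24, 28, -3) = -3
F (White): max(-15, -46, 3) = 3
G (White): max(-50, 7) = 7
H (White): max(-38, 19) = 19
B (Black): min(3, 7, 19) = 3
White prefers the higher value; C=-3, B=3. B is better since 3 > -3.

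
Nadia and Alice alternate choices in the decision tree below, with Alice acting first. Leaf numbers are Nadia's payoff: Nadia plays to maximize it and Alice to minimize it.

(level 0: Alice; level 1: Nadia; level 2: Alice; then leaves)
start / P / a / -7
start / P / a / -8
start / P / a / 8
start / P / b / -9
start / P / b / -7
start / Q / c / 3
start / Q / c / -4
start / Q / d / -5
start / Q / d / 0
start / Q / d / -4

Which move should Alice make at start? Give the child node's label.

P

a (Alice): min(-7, -8, 8) = -8
b (Alice): min(-9, -7) = -9
P (Nadia): max(-8, -9) = -8
c (Alice): min(3, -4) = -4
d (Alice): min(-5, 0, -4) = -5
Q (Nadia): max(-4, -5) = -4
start (Alice): min(-8, -4) = -8
Alice at start wants the lowest of {P=-8, Q=-4}, so chooses P.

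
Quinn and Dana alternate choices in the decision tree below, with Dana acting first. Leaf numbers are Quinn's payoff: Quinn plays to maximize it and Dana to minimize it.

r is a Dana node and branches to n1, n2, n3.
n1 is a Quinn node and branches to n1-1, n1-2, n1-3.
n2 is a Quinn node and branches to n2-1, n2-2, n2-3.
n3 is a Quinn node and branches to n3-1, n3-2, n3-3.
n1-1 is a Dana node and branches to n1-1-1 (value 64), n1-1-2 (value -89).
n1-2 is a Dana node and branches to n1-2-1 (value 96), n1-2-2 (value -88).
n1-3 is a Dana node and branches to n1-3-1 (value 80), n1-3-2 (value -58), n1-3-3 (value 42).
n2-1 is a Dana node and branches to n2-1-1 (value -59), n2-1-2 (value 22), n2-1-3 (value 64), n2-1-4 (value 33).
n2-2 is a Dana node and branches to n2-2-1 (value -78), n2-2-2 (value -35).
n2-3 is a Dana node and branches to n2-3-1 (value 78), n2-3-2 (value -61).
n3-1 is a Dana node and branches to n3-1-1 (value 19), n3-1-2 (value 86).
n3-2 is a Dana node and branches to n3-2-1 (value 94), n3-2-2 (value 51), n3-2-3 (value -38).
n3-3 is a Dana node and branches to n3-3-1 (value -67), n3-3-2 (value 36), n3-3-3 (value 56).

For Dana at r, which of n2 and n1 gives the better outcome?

n2

n2-1 (Dana): min(-59, 22, 64, 33) = -59
n2-2 (Dana): min(-78, -35) = -78
n2-3 (Dana): min(78, -61) = -61
n2 (Quinn): max(-59, -78, -61) = -59
n1-1 (Dana): min(64, -89) = -89
n1-2 (Dana): min(96, -88) = -88
n1-3 (Dana): min(80, -58, 42) = -58
n1 (Quinn): max(-89, -88, -58) = -58
Dana prefers the lower value; n2=-59, n1=-58. n2 is better since -59 < -58.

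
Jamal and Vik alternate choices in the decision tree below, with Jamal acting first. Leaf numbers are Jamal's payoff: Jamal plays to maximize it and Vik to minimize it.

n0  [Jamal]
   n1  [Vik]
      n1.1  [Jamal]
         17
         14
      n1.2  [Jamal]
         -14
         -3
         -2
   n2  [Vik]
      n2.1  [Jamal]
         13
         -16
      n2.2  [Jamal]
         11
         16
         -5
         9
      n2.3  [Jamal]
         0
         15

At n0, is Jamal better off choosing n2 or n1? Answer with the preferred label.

n2.1 (Jamal): max(13, -16) = 13
n2.2 (Jamal): max(11, 16, -5, 9) = 16
n2.3 (Jamal): max(0, 15) = 15
n2 (Vik): min(13, 16, 15) = 13
n1.1 (Jamal): max(17, 14) = 17
n1.2 (Jamal): max(-14, -3, -2) = -2
n1 (Vik): min(17, -2) = -2
Jamal prefers the higher value; n2=13, n1=-2. n2 is better since 13 > -2.

n2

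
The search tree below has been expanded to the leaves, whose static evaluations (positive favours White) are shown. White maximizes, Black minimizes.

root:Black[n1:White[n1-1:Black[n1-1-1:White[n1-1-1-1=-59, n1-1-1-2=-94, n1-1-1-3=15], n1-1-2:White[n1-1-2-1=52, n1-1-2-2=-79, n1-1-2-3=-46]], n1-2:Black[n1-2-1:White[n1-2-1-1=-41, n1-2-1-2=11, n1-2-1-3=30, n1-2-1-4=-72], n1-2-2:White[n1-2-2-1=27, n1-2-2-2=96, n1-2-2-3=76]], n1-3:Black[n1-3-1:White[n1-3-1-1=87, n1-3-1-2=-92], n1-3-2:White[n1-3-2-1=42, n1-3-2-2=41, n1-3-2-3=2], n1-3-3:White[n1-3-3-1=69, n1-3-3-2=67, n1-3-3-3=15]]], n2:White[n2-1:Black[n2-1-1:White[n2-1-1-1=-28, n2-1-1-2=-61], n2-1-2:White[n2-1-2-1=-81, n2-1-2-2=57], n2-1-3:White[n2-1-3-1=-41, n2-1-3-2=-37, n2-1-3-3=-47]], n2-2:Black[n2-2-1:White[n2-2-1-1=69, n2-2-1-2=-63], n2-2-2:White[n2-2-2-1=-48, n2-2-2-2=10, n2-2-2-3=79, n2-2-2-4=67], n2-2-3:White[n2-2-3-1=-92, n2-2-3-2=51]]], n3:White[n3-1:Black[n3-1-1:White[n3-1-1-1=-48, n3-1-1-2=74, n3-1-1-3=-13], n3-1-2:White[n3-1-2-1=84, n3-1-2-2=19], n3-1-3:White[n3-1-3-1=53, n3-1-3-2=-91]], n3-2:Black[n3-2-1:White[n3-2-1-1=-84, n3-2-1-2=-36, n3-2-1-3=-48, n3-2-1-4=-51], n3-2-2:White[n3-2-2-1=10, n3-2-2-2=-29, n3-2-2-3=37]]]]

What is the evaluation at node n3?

n3-1-1 (White): max(-48, 74, -13) = 74
n3-1-2 (White): max(84, 19) = 84
n3-1-3 (White): max(53, -91) = 53
n3-1 (Black): min(74, 84, 53) = 53
n3-2-1 (White): max(-84, -36, -48, -51) = -36
n3-2-2 (White): max(10, -29, 37) = 37
n3-2 (Black): min(-36, 37) = -36
n3 (White): max(53, -36) = 53

53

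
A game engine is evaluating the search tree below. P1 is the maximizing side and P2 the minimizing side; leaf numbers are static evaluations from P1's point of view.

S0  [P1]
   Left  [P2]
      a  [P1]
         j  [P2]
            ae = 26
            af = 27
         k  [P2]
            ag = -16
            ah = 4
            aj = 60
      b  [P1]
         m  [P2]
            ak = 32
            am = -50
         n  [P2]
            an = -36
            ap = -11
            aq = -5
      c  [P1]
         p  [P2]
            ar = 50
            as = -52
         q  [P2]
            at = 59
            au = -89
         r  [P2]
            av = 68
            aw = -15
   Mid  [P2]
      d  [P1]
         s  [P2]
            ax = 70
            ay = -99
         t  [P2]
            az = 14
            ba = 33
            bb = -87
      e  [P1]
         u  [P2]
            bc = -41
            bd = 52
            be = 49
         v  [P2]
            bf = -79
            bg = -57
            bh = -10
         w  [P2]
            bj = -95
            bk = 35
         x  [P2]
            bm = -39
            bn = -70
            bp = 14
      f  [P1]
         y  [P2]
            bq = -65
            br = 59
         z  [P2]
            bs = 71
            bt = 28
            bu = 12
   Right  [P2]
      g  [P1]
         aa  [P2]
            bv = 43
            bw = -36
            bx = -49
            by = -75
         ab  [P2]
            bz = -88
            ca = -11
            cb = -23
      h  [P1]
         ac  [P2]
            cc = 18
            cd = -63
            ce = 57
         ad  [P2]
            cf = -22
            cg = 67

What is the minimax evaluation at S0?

-36

j (P2): min(26, 27) = 26
k (P2): min(-16, 4, 60) = -16
a (P1): max(26, -16) = 26
m (P2): min(32, -50) = -50
n (P2): min(-36, -11, -5) = -36
b (P1): max(-50, -36) = -36
p (P2): min(50, -52) = -52
q (P2): min(59, -89) = -89
r (P2): min(68, -15) = -15
c (P1): max(-52, -89, -15) = -15
Left (P2): min(26, -36, -15) = -36
s (P2): min(70, -99) = -99
t (P2): min(14, 33, -87) = -87
d (P1): max(-99, -87) = -87
u (P2): min(-41, 52, 49) = -41
v (P2): min(-79, -57, -10) = -79
w (P2): min(-95, 35) = -95
x (P2): min(-39, -70, 14) = -70
e (P1): max(-41, -79, -95, -70) = -41
y (P2): min(-65, 59) = -65
z (P2): min(71, 28, 12) = 12
f (P1): max(-65, 12) = 12
Mid (P2): min(-87, -41, 12) = -87
aa (P2): min(43, -36, -49, -75) = -75
ab (P2): min(-88, -11, -23) = -88
g (P1): max(-75, -88) = -75
ac (P2): min(18, -63, 57) = -63
ad (P2): min(-22, 67) = -22
h (P1): max(-63, -22) = -22
Right (P2): min(-75, -22) = -75
S0 (P1): max(-36, -87, -75) = -36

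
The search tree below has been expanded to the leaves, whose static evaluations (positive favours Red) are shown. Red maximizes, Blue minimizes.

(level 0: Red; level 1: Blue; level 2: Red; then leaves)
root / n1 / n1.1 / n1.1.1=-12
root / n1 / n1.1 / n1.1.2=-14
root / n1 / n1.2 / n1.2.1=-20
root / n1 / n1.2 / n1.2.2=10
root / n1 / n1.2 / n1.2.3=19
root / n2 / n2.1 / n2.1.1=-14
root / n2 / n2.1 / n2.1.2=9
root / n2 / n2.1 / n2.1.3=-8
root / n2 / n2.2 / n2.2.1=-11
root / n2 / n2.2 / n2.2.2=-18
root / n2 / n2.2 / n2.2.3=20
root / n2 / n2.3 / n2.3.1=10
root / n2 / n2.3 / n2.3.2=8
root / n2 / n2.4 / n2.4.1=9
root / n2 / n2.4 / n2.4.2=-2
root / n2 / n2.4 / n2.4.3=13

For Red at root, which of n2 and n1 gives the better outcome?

n2.1 (Red): max(-14, 9, -8) = 9
n2.2 (Red): max(-11, -18, 20) = 20
n2.3 (Red): max(10, 8) = 10
n2.4 (Red): max(9, -2, 13) = 13
n2 (Blue): min(9, 20, 10, 13) = 9
n1.1 (Red): max(-12, -14) = -12
n1.2 (Red): max(-20, 10, 19) = 19
n1 (Blue): min(-12, 19) = -12
Red prefers the higher value; n2=9, n1=-12. n2 is better since 9 > -12.

n2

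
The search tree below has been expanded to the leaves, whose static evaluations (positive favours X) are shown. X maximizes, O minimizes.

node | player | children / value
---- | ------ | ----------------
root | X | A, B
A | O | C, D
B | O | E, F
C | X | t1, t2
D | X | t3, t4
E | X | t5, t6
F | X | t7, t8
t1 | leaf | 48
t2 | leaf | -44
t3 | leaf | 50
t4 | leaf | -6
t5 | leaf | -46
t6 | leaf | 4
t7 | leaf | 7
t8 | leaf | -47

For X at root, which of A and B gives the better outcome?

A

C (X): max(48, -44) = 48
D (X): max(50, -6) = 50
A (O): min(48, 50) = 48
E (X): max(-46, 4) = 4
F (X): max(7, -47) = 7
B (O): min(4, 7) = 4
X prefers the higher value; A=48, B=4. A is better since 48 > 4.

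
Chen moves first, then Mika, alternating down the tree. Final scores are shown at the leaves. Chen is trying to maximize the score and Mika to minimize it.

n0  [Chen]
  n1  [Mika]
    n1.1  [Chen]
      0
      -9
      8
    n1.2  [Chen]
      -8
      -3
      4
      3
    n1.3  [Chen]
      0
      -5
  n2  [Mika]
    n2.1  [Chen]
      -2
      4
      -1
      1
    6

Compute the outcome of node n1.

n1.1 (Chen): max(0, -9, 8) = 8
n1.2 (Chen): max(-8, -3, 4, 3) = 4
n1.3 (Chen): max(0, -5) = 0
n1 (Mika): min(8, 4, 0) = 0

0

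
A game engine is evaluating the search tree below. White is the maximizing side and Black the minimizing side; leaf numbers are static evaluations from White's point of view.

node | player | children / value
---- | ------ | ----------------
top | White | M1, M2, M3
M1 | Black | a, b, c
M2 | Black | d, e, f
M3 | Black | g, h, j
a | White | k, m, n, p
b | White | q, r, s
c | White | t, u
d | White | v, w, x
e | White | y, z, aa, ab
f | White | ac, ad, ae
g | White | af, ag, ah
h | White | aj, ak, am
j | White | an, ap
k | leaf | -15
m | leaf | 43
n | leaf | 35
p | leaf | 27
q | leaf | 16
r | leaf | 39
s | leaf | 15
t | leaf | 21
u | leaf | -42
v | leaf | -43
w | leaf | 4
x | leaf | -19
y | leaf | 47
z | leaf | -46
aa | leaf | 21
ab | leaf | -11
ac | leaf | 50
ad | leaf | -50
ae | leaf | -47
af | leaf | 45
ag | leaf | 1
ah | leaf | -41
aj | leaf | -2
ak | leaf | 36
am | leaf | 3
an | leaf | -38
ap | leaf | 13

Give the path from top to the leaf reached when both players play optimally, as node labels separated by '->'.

top -> M1 -> c -> t

a (White): max(-15, 43, 35, 27) = 43
b (White): max(16, 39, 15) = 39
c (White): max(21, -42) = 21
M1 (Black): min(43, 39, 21) = 21
d (White): max(-43, 4, -19) = 4
e (White): max(47, -46, 21, -11) = 47
f (White): max(50, -50, -47) = 50
M2 (Black): min(4, 47, 50) = 4
g (White): max(45, 1, -41) = 45
h (White): max(-2, 36, 3) = 36
j (White): max(-38, 13) = 13
M3 (Black): min(45, 36, 13) = 13
top (White): max(21, 4, 13) = 21
At top, White picks M1 (highest: 21).
At M1, Black picks c (lowest: 21).
At c, White picks t (highest: 21).
Terminal value 21.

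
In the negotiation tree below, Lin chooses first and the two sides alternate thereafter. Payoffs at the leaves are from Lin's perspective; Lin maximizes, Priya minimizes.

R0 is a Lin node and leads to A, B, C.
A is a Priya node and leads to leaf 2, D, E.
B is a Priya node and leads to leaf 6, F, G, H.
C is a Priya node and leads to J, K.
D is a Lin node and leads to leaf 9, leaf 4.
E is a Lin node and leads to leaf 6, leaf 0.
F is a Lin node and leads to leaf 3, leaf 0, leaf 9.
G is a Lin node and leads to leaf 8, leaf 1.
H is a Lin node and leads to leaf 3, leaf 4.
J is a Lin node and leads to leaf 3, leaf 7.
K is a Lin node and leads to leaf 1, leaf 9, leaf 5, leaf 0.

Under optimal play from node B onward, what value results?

F (Lin): max(3, 0, 9) = 9
G (Lin): max(8, 1) = 8
H (Lin): max(3, 4) = 4
B (Priya): min(6, 9, 8, 4) = 4

4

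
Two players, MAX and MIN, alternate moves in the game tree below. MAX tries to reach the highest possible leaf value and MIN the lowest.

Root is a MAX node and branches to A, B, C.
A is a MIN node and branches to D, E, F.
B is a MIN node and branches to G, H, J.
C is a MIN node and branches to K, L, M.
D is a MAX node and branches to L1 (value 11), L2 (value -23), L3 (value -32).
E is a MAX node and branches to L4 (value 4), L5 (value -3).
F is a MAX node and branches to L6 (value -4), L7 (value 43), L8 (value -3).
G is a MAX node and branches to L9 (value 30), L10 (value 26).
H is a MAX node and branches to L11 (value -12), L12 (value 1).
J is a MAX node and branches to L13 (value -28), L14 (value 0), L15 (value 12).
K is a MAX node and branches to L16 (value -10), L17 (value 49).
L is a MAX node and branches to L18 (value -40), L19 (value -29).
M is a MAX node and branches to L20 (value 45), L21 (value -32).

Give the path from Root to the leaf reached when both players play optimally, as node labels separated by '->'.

D (MAX): max(11, -23, -32) = 11
E (MAX): max(4, -3) = 4
F (MAX): max(-4, 43, -3) = 43
A (MIN): min(11, 4, 43) = 4
G (MAX): max(30, 26) = 30
H (MAX): max(-12, 1) = 1
J (MAX): max(-28, 0, 12) = 12
B (MIN): min(30, 1, 12) = 1
K (MAX): max(-10, 49) = 49
L (MAX): max(-40, -29) = -29
M (MAX): max(45, -32) = 45
C (MIN): min(49, -29, 45) = -29
Root (MAX): max(4, 1, -29) = 4
At Root, MAX picks A (highest: 4).
At A, MIN picks E (lowest: 4).
At E, MAX picks L4 (highest: 4).
Terminal value 4.

Root -> A -> E -> L4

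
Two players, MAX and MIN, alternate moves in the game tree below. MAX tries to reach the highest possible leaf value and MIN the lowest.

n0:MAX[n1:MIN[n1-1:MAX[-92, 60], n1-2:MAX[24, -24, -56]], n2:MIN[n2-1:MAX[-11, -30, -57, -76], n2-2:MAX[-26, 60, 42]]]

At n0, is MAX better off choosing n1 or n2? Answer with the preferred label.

n1

n1-1 (MAX): max(-92, 60) = 60
n1-2 (MAX): max(24, -24, -56) = 24
n1 (MIN): min(60, 24) = 24
n2-1 (MAX): max(-11, -30, -57, -76) = -11
n2-2 (MAX): max(-26, 60, 42) = 60
n2 (MIN): min(-11, 60) = -11
MAX prefers the higher value; n1=24, n2=-11. n1 is better since 24 > -11.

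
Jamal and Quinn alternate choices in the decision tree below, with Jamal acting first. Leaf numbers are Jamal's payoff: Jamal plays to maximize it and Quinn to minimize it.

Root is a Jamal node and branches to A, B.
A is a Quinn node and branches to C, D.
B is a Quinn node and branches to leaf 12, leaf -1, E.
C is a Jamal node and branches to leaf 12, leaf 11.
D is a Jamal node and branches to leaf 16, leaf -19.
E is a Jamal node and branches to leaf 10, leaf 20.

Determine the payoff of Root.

C (Jamal): max(12, 11) = 12
D (Jamal): max(16, -19) = 16
A (Quinn): min(12, 16) = 12
E (Jamal): max(10, 20) = 20
B (Quinn): min(12, -1, 20) = -1
Root (Jamal): max(12, -1) = 12

12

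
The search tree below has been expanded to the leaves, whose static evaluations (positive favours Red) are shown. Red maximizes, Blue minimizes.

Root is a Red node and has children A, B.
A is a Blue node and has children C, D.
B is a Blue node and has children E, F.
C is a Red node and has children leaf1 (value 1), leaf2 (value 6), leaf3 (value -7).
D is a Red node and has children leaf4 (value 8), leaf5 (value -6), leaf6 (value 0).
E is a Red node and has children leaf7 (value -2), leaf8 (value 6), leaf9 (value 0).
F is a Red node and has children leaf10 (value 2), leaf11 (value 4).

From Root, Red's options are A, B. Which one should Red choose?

C (Red): max(1, 6, -7) = 6
D (Red): max(8, -6, 0) = 8
A (Blue): min(6, 8) = 6
E (Red): max(-2, 6, 0) = 6
F (Red): max(2, 4) = 4
B (Blue): min(6, 4) = 4
Root (Red): max(6, 4) = 6
Red at Root wants the highest of {A=6, B=4}, so chooses A.

A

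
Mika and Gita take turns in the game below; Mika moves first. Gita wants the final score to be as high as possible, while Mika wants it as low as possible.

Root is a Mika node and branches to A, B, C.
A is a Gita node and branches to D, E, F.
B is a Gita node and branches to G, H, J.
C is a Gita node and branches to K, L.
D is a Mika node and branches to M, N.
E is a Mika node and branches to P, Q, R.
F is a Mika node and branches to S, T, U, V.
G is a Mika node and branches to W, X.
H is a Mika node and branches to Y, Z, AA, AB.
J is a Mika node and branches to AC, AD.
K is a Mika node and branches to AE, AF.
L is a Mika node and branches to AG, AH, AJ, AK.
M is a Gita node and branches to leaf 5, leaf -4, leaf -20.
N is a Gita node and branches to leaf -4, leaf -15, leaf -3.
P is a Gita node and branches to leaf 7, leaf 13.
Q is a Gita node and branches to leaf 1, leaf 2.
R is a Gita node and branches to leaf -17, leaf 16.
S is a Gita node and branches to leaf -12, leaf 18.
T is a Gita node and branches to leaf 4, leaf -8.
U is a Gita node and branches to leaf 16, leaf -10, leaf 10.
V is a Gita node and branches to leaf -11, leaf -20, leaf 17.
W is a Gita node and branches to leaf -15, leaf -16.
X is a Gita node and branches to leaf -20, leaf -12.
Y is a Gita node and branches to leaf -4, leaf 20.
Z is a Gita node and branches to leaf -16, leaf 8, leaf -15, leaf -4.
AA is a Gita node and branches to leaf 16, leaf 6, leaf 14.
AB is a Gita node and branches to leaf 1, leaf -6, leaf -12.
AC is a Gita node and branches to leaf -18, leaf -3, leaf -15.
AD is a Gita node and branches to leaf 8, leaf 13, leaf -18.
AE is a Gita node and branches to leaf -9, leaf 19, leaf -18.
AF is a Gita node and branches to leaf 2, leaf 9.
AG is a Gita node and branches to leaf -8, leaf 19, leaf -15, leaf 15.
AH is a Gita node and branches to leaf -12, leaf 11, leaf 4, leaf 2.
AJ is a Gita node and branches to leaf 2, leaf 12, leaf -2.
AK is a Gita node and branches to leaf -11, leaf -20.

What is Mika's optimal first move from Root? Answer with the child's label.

M (Gita): max(5, -4, -20) = 5
N (Gita): max(-4, -15, -3) = -3
D (Mika): min(5, -3) = -3
P (Gita): max(7, 13) = 13
Q (Gita): max(1, 2) = 2
R (Gita): max(-17, 16) = 16
E (Mika): min(13, 2, 16) = 2
S (Gita): max(-12, 18) = 18
T (Gita): max(4, -8) = 4
U (Gita): max(16, -10, 10) = 16
V (Gita): max(-11, -20, 17) = 17
F (Mika): min(18, 4, 16, 17) = 4
A (Gita): max(-3, 2, 4) = 4
W (Gita): max(-15, -16) = -15
X (Gita): max(-20, -12) = -12
G (Mika): min(-15, -12) = -15
Y (Gita): max(-4, 20) = 20
Z (Gita): max(-16, 8, -15, -4) = 8
AA (Gita): max(16, 6, 14) = 16
AB (Gita): max(1, -6, -12) = 1
H (Mika): min(20, 8, 16, 1) = 1
AC (Gita): max(-18, -3, -15) = -3
AD (Gita): max(8, 13, -18) = 13
J (Mika): min(-3, 13) = -3
B (Gita): max(-15, 1, -3) = 1
AE (Gita): max(-9, 19, -18) = 19
AF (Gita): max(2, 9) = 9
K (Mika): min(19, 9) = 9
AG (Gita): max(-8, 19, -15, 15) = 19
AH (Gita): max(-12, 11, 4, 2) = 11
AJ (Gita): max(2, 12, -2) = 12
AK (Gita): max(-11, -20) = -11
L (Mika): min(19, 11, 12, -11) = -11
C (Gita): max(9, -11) = 9
Root (Mika): min(4, 1, 9) = 1
Mika at Root wants the lowest of {A=4, B=1, C=9}, so chooses B.

B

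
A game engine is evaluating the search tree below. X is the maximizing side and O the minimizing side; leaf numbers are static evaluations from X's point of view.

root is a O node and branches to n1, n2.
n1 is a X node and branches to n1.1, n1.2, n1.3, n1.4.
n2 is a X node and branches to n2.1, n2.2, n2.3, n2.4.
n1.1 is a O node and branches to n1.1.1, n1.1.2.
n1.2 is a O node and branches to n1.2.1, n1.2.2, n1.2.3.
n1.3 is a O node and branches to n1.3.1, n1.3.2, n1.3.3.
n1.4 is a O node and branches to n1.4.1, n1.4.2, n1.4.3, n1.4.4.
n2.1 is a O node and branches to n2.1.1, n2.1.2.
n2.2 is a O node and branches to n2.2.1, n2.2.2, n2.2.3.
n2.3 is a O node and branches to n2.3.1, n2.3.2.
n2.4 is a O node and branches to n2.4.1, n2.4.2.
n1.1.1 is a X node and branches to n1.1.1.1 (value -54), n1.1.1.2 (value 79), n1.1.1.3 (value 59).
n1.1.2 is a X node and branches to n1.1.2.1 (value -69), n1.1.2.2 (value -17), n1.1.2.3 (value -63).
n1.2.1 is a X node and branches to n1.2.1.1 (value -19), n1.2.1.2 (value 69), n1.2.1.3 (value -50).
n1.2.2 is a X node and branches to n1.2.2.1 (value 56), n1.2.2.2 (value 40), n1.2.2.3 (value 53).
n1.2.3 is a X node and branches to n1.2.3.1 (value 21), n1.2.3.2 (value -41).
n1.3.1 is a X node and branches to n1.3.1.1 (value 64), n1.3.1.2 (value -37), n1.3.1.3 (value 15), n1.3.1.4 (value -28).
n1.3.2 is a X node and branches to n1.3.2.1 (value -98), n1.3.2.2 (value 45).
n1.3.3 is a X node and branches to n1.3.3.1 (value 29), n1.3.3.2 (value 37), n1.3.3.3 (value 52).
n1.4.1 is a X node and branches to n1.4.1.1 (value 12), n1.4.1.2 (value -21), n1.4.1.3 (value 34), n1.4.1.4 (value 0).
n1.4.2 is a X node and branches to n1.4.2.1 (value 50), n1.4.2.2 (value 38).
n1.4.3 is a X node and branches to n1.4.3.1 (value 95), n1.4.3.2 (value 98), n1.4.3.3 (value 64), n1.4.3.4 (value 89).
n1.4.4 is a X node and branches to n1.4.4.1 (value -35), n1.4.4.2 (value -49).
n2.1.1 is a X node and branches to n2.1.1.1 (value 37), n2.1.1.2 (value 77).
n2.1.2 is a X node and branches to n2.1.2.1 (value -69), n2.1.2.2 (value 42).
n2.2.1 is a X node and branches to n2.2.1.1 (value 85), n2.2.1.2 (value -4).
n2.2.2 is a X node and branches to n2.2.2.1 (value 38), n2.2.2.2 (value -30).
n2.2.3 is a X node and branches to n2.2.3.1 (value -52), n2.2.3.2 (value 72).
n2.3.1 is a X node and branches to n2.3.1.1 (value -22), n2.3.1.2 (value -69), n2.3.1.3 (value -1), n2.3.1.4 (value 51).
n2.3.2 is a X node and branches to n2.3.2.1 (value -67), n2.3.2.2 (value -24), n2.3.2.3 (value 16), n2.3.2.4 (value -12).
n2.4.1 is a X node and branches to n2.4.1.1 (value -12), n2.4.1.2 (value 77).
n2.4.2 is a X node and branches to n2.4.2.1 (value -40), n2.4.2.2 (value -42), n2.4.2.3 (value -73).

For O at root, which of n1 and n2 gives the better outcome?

n2

n1.1.1 (X): max(-54, 79, 59) = 79
n1.1.2 (X): max(-69, -17, -63) = -17
n1.1 (O): min(79, -17) = -17
n1.2.1 (X): max(-19, 69, -50) = 69
n1.2.2 (X): max(56, 40, 53) = 56
n1.2.3 (X): max(21, -41) = 21
n1.2 (O): min(69, 56, 21) = 21
n1.3.1 (X): max(64, -37, 15, -28) = 64
n1.3.2 (X): max(-98, 45) = 45
n1.3.3 (X): max(29, 37, 52) = 52
n1.3 (O): min(64, 45, 52) = 45
n1.4.1 (X): max(12, -21, 34, 0) = 34
n1.4.2 (X): max(50, 38) = 50
n1.4.3 (X): max(95, 98, 64, 89) = 98
n1.4.4 (X): max(-35, -49) = -35
n1.4 (O): min(34, 50, 98, -35) = -35
n1 (X): max(-17, 21, 45, -35) = 45
n2.1.1 (X): max(37, 77) = 77
n2.1.2 (X): max(-69, 42) = 42
n2.1 (O): min(77, 42) = 42
n2.2.1 (X): max(85, -4) = 85
n2.2.2 (X): max(38, -30) = 38
n2.2.3 (X): max(-52, 72) = 72
n2.2 (O): min(85, 38, 72) = 38
n2.3.1 (X): max(-22, -69, -1, 51) = 51
n2.3.2 (X): max(-67, -24, 16, -12) = 16
n2.3 (O): min(51, 16) = 16
n2.4.1 (X): max(-12, 77) = 77
n2.4.2 (X): max(-40, -42, -73) = -40
n2.4 (O): min(77, -40) = -40
n2 (X): max(42, 38, 16, -40) = 42
O prefers the lower value; n1=45, n2=42. n2 is better since 42 < 45.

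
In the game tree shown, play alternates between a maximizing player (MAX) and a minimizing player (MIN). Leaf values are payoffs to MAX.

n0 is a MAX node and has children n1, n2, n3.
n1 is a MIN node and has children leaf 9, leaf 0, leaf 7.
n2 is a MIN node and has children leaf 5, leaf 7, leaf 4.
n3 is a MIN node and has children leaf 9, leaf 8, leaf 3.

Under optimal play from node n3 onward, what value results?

n3 (MIN): min(9, 8, 3) = 3

3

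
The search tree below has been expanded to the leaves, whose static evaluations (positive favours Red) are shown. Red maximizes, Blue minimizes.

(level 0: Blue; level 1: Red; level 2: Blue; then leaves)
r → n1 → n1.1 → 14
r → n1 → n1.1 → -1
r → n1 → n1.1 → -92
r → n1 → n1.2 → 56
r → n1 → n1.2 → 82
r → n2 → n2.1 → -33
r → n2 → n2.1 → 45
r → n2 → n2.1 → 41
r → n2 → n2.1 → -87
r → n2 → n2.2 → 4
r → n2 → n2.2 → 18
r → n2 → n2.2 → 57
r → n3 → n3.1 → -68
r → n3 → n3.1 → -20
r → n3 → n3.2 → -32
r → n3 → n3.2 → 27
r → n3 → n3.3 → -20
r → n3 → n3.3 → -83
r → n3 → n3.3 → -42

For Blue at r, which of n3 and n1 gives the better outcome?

n3.1 (Blue): min(-68, -20) = -68
n3.2 (Blue): min(-32, 27) = -32
n3.3 (Blue): min(-20, -83, -42) = -83
n3 (Red): max(-68, -32, -83) = -32
n1.1 (Blue): min(14, -1, -92) = -92
n1.2 (Blue): min(56, 82) = 56
n1 (Red): max(-92, 56) = 56
Blue prefers the lower value; n3=-32, n1=56. n3 is better since -32 < 56.

n3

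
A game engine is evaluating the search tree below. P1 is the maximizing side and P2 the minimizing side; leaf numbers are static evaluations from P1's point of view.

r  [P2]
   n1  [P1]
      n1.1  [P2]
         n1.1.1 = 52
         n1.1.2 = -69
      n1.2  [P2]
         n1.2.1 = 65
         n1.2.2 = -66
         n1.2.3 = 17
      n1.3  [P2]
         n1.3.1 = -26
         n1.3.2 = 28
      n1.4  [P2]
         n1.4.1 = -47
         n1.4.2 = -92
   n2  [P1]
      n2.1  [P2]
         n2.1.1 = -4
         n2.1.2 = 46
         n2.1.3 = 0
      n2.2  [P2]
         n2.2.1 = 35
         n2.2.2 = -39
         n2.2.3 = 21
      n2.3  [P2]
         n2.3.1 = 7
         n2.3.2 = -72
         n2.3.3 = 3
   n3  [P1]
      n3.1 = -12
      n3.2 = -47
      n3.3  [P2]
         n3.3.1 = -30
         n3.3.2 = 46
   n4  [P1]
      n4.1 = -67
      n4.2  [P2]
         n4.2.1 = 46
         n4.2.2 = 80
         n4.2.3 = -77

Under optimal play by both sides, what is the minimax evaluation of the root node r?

n1.1 (P2): min(52, -69) = -69
n1.2 (P2): min(65, -66, 17) = -66
n1.3 (P2): min(-26, 28) = -26
n1.4 (P2): min(-47, -92) = -92
n1 (P1): max(-69, -66, -26, -92) = -26
n2.1 (P2): min(-4, 46, 0) = -4
n2.2 (P2): min(35, -39, 21) = -39
n2.3 (P2): min(7, -72, 3) = -72
n2 (P1): max(-4, -39, -72) = -4
n3.3 (P2): min(-30, 46) = -30
n3 (P1): max(-12, -47, -30) = -12
n4.2 (P2): min(46, 80, -77) = -77
n4 (P1): max(-67, -77) = -67
r (P2): min(-26, -4, -12, -67) = -67

-67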